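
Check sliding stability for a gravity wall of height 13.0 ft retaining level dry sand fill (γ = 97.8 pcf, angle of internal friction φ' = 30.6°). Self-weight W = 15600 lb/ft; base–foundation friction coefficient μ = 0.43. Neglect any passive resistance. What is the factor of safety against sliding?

K_a = tan²(45° − 30.6°/2) = 0.3253.
P_a = ½K_aγH² = 0.5×0.3253×97.8×13.0² = 2689 lb/ft, acting at H/3 = 4.333 ft above the base.
FS_sliding = μW / P_a = 0.43×15600 / 2689 = 2.495.

2.49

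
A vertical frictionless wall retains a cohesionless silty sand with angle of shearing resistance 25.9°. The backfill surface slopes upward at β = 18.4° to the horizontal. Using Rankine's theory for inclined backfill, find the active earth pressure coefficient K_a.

0.491

K_a = cos β · (cos β − √(cos²β − cos²φ)) / (cos β + √(cos²β − cos²φ)).
cos β = 0.9489, cos φ = 0.8996, √(cos²β − cos²φ) = 0.3019.
K_a = 0.9489 × (0.9489 − 0.3019)/(0.9489 + 0.3019) = 0.4908.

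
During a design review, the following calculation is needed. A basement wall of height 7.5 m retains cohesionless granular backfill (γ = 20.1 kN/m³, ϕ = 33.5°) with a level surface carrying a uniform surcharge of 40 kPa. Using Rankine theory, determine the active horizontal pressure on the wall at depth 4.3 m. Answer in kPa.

K_a = (1 − sin φ)/(1 + sin φ) = 0.2887.
σ_v = γz + q = 20.1 × 4.3 + 40 = 126.4 kPa.
σ_h = K_a σ_v = 0.2887 × 126.4 = 36.50 kPa.

36.5 kPa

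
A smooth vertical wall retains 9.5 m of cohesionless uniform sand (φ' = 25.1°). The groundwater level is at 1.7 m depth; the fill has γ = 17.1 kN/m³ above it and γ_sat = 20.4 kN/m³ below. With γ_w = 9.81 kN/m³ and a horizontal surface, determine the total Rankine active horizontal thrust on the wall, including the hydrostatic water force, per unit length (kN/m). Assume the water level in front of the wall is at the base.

K_a = tan²(45° − φ/2) = 0.4043.
γ' = 20.4 − 9.81 = 10.59 kN/m³. Depth below WT = 7.8 m.
σ'_h at WT = K_a γ d_w = 11.75 kPa; at base = 11.75 + K_a γ' × 7.8 = 45.15 kPa.
P₁ (0–1.7 m) = ½×11.75×1.7 = 9.990. P₂ (1.7–9.5 m) = ½(11.75+45.15)×7.8 = 221.9.
P_w = ½ γ_w h₂² = 0.5×9.81×7.8² = 298.4. Total = 9.990+221.9+298.4 = 530.3 kN/m.

530 kN/m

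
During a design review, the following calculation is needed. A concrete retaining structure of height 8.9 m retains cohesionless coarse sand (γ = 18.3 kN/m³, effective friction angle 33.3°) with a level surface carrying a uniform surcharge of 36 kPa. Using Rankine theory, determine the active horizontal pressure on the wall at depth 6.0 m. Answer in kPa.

K_a = (1 − sin φ)/(1 + sin φ) = 0.2911.
σ_v = γz + q = 18.3 × 6.0 + 36 = 145.8 kPa.
σ_h = K_a σ_v = 0.2911 × 145.8 = 42.45 kPa.

42.4 kPa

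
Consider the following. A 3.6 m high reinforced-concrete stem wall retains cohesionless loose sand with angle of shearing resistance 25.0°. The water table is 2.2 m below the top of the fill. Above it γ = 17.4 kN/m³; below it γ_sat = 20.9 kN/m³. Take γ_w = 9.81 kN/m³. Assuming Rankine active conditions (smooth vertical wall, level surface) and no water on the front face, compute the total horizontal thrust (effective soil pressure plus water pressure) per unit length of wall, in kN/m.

K_a = tan²(45° − φ/2) = 0.4059.
γ' = 20.9 − 9.81 = 11.09 kN/m³. Depth below WT = 1.4 m.
σ'_h at WT = K_a γ d_w = 15.54 kPa; at base = 15.54 + K_a γ' × 1.4 = 21.84 kPa.
P₁ (0–2.2 m) = ½×15.54×2.2 = 17.09. P₂ (2.2–3.6 m) = ½(15.54+21.84)×1.4 = 26.16.
P_w = ½ γ_w h₂² = 0.5×9.81×1.4² = 9.614. Total = 17.09+26.16+9.614 = 52.87 kN/m.

52.9 kN/m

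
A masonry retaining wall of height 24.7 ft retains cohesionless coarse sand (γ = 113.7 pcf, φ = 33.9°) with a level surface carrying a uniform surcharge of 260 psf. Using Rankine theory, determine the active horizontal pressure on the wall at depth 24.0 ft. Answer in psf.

849 psf

K_a = (1 − sin φ)/(1 + sin φ) = 0.2839.
σ_v = γz + q = 113.7 × 24.0 + 260 = 2989 psf.
σ_h = K_a σ_v = 0.2839 × 2989 = 848.5 psf.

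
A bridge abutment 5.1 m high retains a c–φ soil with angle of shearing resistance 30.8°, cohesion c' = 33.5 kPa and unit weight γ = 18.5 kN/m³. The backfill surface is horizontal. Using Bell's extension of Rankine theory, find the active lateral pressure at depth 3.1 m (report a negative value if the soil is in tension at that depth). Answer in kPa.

-19.6 kPa

K_a = (1 − sin φ)/(1 + sin φ) = 0.3227.
σ_a = K_a γ z − 2c√K_a = 0.3227×18.5×3.1 − 2×33.5×0.5681 = -19.55 kPa.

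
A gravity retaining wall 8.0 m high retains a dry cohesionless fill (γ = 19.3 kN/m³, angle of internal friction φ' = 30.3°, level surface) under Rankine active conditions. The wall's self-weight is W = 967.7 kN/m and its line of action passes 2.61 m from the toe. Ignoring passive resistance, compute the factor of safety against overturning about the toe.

4.66

K_a = tan²(45° − 30.3°/2) = 0.3293.
P_a = ½K_aγH² = 0.5×0.3293×19.3×8.0² = 203.4 kN/m, acting at H/3 = 2.667 m above the base.
Overturning moment M_o = P_a × H/3 = 203.4 × 2.667 = 542.4.
Resisting moment M_r = W × 2.61 = 967.7 × 2.61 = 2526.
FS_overturning = M_r/M_o = 2526/542.4 = 4.657.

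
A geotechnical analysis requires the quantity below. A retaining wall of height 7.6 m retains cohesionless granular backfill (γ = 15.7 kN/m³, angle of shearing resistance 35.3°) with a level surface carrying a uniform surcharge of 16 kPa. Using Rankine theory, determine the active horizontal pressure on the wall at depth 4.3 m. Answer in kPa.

K_a = (1 − sin φ)/(1 + sin φ) = 0.2675.
σ_v = γz + q = 15.7 × 4.3 + 16 = 83.51 kPa.
σ_h = K_a σ_v = 0.2675 × 83.51 = 22.34 kPa.

22.3 kPa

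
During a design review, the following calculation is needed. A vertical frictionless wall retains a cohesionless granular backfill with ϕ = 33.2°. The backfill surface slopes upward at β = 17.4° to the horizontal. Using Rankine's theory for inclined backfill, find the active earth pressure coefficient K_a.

K_a = cos β · (cos β − √(cos²β − cos²φ)) / (cos β + √(cos²β − cos²φ)).
cos β = 0.9542, cos φ = 0.8368, √(cos²β − cos²φ) = 0.4587.
K_a = 0.9542 × (0.9542 − 0.4587)/(0.9542 + 0.4587) = 0.3347.

0.335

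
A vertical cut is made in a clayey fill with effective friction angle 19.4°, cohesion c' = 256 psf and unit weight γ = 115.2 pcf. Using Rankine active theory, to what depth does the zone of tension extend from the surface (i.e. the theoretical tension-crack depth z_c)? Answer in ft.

K_a = tan²(45° − 19.4°/2) = 0.5013; √K_a = 0.7080.
The active pressure is zero where K_a γ z = 2c√K_a, so z_c = 2c/(γ√K_a) = 2×256/(115.2×0.7080) = 6.277 ft.

6.28 ft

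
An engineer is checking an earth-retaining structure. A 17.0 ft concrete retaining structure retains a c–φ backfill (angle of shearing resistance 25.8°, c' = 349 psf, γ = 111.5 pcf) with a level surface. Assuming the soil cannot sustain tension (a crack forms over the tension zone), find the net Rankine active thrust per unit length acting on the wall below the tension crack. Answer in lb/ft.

1080 lb/ft

K_a = 0.3935; √K_a = 0.6273.
Tension-crack depth z_c = 2c/(γ√K_a) = 2×349/(111.5×0.6273) = 9.979 ft.
σ_a at base = K_a γ H − 2c√K_a = 0.3935×111.5×17.0 − 2×349×0.6273 = 308.0 psf.
P_a = ½ × 308.0 × (H − z_c) = 0.5×308.0×7.021 = 1081 lb/ft.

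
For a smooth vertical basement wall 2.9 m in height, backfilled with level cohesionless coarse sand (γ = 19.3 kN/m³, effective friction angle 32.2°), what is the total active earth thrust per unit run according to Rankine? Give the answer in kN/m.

K_a = tan²(45° − φ/2) = 0.3047.
P_a = ½ K_a γ H² = 0.5 × 0.3047 × 19.3 × 2.9² = 24.73 kN/m.

24.7 kN/m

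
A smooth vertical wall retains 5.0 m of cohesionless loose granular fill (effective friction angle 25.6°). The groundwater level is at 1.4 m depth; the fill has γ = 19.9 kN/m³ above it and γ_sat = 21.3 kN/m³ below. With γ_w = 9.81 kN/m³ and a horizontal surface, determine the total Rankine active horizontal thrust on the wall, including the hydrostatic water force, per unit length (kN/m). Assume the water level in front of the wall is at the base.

K_a = tan²(45° − φ/2) = 0.3966.
γ' = 21.3 − 9.81 = 11.49 kN/m³. Depth below WT = 3.6 m.
σ'_h at WT = K_a γ d_w = 11.05 kPa; at base = 11.05 + K_a γ' × 3.6 = 27.45 kPa.
P₁ (0–1.4 m) = ½×11.05×1.4 = 7.734. P₂ (1.4–5.0 m) = ½(11.05+27.45)×3.6 = 69.30.
P_w = ½ γ_w h₂² = 0.5×9.81×3.6² = 63.57. Total = 7.734+69.30+63.57 = 140.6 kN/m.

141 kN/m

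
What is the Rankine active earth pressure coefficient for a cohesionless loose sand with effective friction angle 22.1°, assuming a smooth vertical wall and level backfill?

0.453

K_a = (1 − sin φ)/(1 + sin φ) = (1 − sin 22.1°)/(1 + sin 22.1°) = 0.4533.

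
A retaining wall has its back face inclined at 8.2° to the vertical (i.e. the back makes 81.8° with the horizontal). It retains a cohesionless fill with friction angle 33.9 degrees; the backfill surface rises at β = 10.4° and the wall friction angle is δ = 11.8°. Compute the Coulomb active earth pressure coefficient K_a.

0.367

K_a = sin²(α+φ) / [sin²α · sin(α−δ) · (1 + √{sin(φ+δ)sin(φ−β) / (sin(α−δ)sin(α+β))})²].
With α = 81.8°, φ = 33.9°, δ = 11.8°, β = 10.4°: K_a = 0.3665.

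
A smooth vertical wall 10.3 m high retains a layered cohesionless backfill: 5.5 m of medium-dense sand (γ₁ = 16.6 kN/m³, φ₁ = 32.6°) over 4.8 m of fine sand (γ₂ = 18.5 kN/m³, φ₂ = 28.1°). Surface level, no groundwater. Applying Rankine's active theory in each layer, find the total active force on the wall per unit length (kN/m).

309 kN/m

K_a1 = tan²(45°−32.6°/2) = 0.2997; K_a2 = tan²(45°−28.1°/2) = 0.3596.
Layer 1: σ at base = K_a1 γ₁ h₁ = 27.37 kPa; P₁ = ½×27.37×5.5 = 75.26.
Layer 2: σ_v at top = γ₁h₁ = 91.30; σ_h top = K_a2×91.30 = 32.83; σ_h base = K_a2×(91.30+18.5×4.8) = 64.77.
P₂ = ½(32.83+64.77)×4.8 = 234.2. Total P_a = 75.26+234.2 = 309.5 kN/m.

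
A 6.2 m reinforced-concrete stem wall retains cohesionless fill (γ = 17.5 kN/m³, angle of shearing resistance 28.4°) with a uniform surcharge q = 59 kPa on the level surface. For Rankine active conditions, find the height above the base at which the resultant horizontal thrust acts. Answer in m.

K_a = 0.3554.
Triangular part P₁ = ½K_aγH² = 119.5 at H/3 = 2.067 m; rectangular part P₂ = K_a q H = 130.0 at H/2 = 3.100 m.
ȳ = (P₁·2.067 + P₂·3.100)/(P₁+P₂) = 2.605 m.

2.61 m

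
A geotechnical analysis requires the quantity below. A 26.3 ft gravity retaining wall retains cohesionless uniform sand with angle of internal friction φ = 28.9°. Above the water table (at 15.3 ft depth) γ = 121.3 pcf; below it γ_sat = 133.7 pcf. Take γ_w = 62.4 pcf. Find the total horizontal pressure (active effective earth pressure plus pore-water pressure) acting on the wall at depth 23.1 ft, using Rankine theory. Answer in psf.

1330 psf

K_a = (1 − sin φ)/(1 + sin φ) = 0.3484.
γ' = 133.7 − 62.4 = 71.30 pcf.
Effective vertical stress at 23.1 ft: σ'_v = 121.3×15.3 + 71.30×7.80 = 2412 psf.
σ'_h = K_a σ'_v = 0.3484 × 2412 = 840.3 psf; u = γ_w × 7.80 = 486.7 psf.
Total σ_h = 840.3 + 486.7 = 1327 psf.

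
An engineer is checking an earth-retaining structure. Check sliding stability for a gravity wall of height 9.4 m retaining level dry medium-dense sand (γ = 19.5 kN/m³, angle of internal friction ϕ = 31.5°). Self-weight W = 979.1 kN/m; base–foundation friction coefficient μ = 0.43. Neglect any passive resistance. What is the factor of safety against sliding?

K_a = tan²(45° − 31.5°/2) = 0.3136.
P_a = ½K_aγH² = 0.5×0.3136×19.5×9.4² = 270.2 kN/m, acting at H/3 = 3.133 m above the base.
FS_sliding = μW / P_a = 0.43×979.1 / 270.2 = 1.558.

1.56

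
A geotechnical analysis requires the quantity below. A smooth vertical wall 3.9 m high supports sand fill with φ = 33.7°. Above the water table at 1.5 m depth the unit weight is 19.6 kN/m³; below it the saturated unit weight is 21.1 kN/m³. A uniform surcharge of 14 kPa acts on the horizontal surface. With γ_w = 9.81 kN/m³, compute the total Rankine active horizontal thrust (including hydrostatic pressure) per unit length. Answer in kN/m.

K_a = tan²(45° − φ/2) = 0.2863.
γ' = 21.1 − 9.81 = 11.29 kN/m³. h₂ = H − d_w = 2.4 m.
σ'_h: at surface K_a·q = 4.008; at WT K_a(q+γd_w) = 12.43; at base K_a(q+γd_w+γ'h₂) = 20.18 kPa.
P₁ = ½(4.008+12.43)×1.5 = 12.33; P₂ = ½(12.43+20.18)×2.4 = 39.13; P_w = ½γ_w h₂² = 28.25.
Total = 12.33+39.13+28.25 = 79.71 kN/m.

79.7 kN/m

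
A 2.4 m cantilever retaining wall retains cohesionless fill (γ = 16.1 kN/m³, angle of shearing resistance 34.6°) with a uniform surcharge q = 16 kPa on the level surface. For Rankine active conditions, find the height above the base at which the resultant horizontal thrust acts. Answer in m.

K_a = 0.2756.
Triangular part P₁ = ½K_aγH² = 12.78 at H/3 = 0.8000 m; rectangular part P₂ = K_a q H = 10.58 at H/2 = 1.200 m.
ȳ = (P₁·0.8000 + P₂·1.200)/(P₁+P₂) = 0.9812 m.

0.981 m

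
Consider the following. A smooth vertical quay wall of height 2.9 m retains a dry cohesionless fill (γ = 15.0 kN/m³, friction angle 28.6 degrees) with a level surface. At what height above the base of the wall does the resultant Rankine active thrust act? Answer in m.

0.967 m

K_a = 0.3525.
The pressure distribution is triangular, so the resultant acts at H/3 above the base = 2.9/3 = 0.9667 m.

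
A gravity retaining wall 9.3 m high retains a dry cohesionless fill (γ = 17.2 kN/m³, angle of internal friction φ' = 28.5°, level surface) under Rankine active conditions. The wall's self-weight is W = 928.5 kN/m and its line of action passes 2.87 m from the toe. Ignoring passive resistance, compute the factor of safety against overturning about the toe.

3.27

K_a = tan²(45° − 28.5°/2) = 0.3540.
P_a = ½K_aγH² = 0.5×0.3540×17.2×9.3² = 263.3 kN/m, acting at H/3 = 3.100 m above the base.
Overturning moment M_o = P_a × H/3 = 263.3 × 3.100 = 816.1.
Resisting moment M_r = W × 2.87 = 928.5 × 2.87 = 2665.
FS_overturning = M_r/M_o = 2665/816.1 = 3.265.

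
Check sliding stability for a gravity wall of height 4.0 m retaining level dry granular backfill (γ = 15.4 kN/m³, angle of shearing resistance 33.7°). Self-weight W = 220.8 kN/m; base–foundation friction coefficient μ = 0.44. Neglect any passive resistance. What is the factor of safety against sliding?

2.75

K_a = tan²(45° − 33.7°/2) = 0.2863.
P_a = ½K_aγH² = 0.5×0.2863×15.4×4.0² = 35.27 kN/m, acting at H/3 = 1.333 m above the base.
FS_sliding = μW / P_a = 0.44×220.8 / 35.27 = 2.754.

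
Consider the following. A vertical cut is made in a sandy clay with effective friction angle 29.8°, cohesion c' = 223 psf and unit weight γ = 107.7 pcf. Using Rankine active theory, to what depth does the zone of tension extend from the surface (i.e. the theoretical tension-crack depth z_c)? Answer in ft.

K_a = tan²(45° − 29.8°/2) = 0.3360; √K_a = 0.5797.
The active pressure is zero where K_a γ z = 2c√K_a, so z_c = 2c/(γ√K_a) = 2×223/(107.7×0.5797) = 7.144 ft.

7.14 ft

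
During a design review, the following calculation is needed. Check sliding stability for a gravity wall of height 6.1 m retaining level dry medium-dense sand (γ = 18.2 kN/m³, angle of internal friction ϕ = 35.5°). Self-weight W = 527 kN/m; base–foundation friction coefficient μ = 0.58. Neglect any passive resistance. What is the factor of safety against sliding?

K_a = tan²(45° − 35.5°/2) = 0.2653.
P_a = ½K_aγH² = 0.5×0.2653×18.2×6.1² = 89.82 kN/m, acting at H/3 = 2.033 m above the base.
FS_sliding = μW / P_a = 0.58×527 / 89.82 = 3.403.

3.40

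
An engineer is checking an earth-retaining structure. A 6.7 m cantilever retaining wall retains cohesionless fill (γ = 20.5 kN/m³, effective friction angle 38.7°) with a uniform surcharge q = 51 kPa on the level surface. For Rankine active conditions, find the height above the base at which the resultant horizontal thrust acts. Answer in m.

K_a = 0.2306.
Triangular part P₁ = ½K_aγH² = 106.1 at H/3 = 2.233 m; rectangular part P₂ = K_a q H = 78.79 at H/2 = 3.350 m.
ȳ = (P₁·2.233 + P₂·3.350)/(P₁+P₂) = 2.709 m.

2.71 m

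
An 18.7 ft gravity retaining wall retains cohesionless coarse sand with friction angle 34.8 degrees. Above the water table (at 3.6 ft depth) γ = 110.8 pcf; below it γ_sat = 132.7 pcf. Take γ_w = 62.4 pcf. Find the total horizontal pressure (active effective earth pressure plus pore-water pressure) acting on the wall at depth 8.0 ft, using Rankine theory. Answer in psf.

K_a = (1 − sin φ)/(1 + sin φ) = 0.2733.
γ' = 132.7 − 62.4 = 70.30 pcf.
Effective vertical stress at 8.0 ft: σ'_v = 110.8×3.6 + 70.30×4.40 = 708.2 psf.
σ'_h = K_a σ'_v = 0.2733 × 708.2 = 193.6 psf; u = γ_w × 4.40 = 274.6 psf.
Total σ_h = 193.6 + 274.6 = 468.1 psf.

468 psf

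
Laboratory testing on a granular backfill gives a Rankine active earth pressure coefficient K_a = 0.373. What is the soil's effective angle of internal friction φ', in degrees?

27.2°

K_a = tan²(45° − φ/2) ⇒ 45° − φ/2 = arctan(√0.373) = 31.41°.
φ = 2(45° − 31.41°) = 27.17°.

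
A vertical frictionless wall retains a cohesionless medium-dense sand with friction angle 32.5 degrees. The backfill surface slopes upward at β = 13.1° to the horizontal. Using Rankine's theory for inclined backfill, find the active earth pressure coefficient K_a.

0.325

K_a = cos β · (cos β − √(cos²β − cos²φ)) / (cos β + √(cos²β − cos²φ)).
cos β = 0.9740, cos φ = 0.8434, √(cos²β − cos²φ) = 0.4872.
K_a = 0.9740 × (0.9740 − 0.4872)/(0.9740 + 0.4872) = 0.3245.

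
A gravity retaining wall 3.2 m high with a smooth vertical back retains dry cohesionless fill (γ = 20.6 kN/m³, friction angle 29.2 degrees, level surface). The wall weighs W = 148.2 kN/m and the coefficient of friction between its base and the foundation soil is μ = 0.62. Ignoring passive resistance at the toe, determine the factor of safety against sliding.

2.53

K_a = tan²(45° − 29.2°/2) = 0.3442.
P_a = ½K_aγH² = 0.5×0.3442×20.6×3.2² = 36.30 kN/m, acting at H/3 = 1.067 m above the base.
FS_sliding = μW / P_a = 0.62×148.2 / 36.30 = 2.531.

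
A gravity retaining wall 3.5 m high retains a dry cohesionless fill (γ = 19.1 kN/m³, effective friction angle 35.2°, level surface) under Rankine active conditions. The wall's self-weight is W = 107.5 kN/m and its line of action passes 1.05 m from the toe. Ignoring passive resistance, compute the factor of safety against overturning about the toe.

3.08

K_a = tan²(45° − 35.2°/2) = 0.2687.
P_a = ½K_aγH² = 0.5×0.2687×19.1×3.5² = 31.43 kN/m, acting at H/3 = 1.167 m above the base.
Overturning moment M_o = P_a × H/3 = 31.43 × 1.167 = 36.67.
Resisting moment M_r = W × 1.05 = 107.5 × 1.05 = 112.9.
FS_overturning = M_r/M_o = 112.9/36.67 = 3.078.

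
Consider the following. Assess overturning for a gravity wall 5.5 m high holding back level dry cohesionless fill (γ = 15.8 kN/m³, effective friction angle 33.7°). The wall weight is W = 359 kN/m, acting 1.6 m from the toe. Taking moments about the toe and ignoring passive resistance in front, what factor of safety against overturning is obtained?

K_a = tan²(45° − 33.7°/2) = 0.2863.
P_a = ½K_aγH² = 0.5×0.2863×15.8×5.5² = 68.42 kN/m, acting at H/3 = 1.833 m above the base.
Overturning moment M_o = P_a × H/3 = 68.42 × 1.833 = 125.4.
Resisting moment M_r = W × 1.6 = 359 × 1.6 = 574.4.
FS_overturning = M_r/M_o = 574.4/125.4 = 4.579.

4.58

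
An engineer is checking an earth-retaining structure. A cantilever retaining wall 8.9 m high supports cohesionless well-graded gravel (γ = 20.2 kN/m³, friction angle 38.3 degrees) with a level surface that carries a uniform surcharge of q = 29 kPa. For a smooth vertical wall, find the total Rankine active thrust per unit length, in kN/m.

248 kN/m

K_a = tan²(45° − φ/2) = 0.2347.
Soil triangle: ½ K_a γ H² = 0.5×0.2347×20.2×8.9² = 187.8 kN/m.
Surcharge rectangle: K_a q H = 0.2347×29×8.9 = 60.59 kN/m.
Total = 187.8 + 60.59 = 248.4 kN/m.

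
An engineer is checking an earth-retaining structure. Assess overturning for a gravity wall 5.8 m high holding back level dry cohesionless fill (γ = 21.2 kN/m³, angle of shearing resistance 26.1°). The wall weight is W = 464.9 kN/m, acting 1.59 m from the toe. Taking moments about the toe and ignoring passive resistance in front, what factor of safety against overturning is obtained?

2.76

K_a = tan²(45° − 26.1°/2) = 0.3889.
P_a = ½K_aγH² = 0.5×0.3889×21.2×5.8² = 138.7 kN/m, acting at H/3 = 1.933 m above the base.
Overturning moment M_o = P_a × H/3 = 138.7 × 1.933 = 268.1.
Resisting moment M_r = W × 1.59 = 464.9 × 1.59 = 739.2.
FS_overturning = M_r/M_o = 739.2/268.1 = 2.757.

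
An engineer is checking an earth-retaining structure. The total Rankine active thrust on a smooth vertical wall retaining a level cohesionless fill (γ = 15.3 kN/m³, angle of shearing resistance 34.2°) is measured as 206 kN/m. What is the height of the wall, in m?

K_a = 0.2803. P_a = ½ K_a γ H² ⇒ H = √(2P_a/(K_a γ)).
H = √(2×206/(0.2803×15.3)) = 9.801 m.

9.80 m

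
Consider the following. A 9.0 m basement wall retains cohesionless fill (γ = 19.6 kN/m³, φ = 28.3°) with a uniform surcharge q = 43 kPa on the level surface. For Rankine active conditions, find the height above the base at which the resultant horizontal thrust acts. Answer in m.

3.49 m

K_a = 0.3568.
Triangular part P₁ = ½K_aγH² = 283.2 at H/3 = 3.000 m; rectangular part P₂ = K_a q H = 138.1 at H/2 = 4.500 m.
ȳ = (P₁·3.000 + P₂·4.500)/(P₁+P₂) = 3.492 m.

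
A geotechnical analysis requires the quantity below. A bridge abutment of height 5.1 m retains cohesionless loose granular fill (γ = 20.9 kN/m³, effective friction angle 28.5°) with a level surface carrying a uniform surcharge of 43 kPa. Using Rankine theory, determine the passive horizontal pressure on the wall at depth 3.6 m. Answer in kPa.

334 kPa

K_p = (1 + sin φ)/(1 − sin φ) = 2.825.
σ_v = γz + q = 20.9 × 3.6 + 43 = 118.2 kPa.
σ_h = K_p σ_v = 2.825 × 118.2 = 334.1 kPa.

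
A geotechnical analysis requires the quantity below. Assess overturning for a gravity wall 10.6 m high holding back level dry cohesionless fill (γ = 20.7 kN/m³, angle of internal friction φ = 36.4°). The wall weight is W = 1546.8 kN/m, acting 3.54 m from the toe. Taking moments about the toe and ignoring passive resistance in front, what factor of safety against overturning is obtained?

5.22

K_a = tan²(45° − 36.4°/2) = 0.2552.
P_a = ½K_aγH² = 0.5×0.2552×20.7×10.6² = 296.7 kN/m, acting at H/3 = 3.533 m above the base.
Overturning moment M_o = P_a × H/3 = 296.7 × 3.533 = 1048.
Resisting moment M_r = W × 3.54 = 1546.8 × 3.54 = 5476.
FS_overturning = M_r/M_o = 5476/1048 = 5.223.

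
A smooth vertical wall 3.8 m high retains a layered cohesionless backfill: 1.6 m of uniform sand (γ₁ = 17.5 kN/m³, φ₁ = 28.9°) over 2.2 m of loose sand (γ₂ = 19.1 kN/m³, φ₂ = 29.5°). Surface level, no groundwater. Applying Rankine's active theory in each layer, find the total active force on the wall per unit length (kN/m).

K_a1 = tan²(45°−28.9°/2) = 0.3484; K_a2 = tan²(45°−29.5°/2) = 0.3401.
Layer 1: σ at base = K_a1 γ₁ h₁ = 9.754 kPa; P₁ = ½×9.754×1.6 = 7.803.
Layer 2: σ_v at top = γ₁h₁ = 28.00; σ_h top = K_a2×28.00 = 9.523; σ_h base = K_a2×(28.00+19.1×2.2) = 23.81.
P₂ = ½(9.523+23.81)×2.2 = 36.67. Total P_a = 7.803+36.67 = 44.47 kN/m.

44.5 kN/m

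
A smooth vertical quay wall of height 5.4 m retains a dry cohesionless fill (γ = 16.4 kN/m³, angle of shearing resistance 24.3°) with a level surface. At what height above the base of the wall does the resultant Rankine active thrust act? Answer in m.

K_a = 0.4169.
The pressure distribution is triangular, so the resultant acts at H/3 above the base = 5.4/3 = 1.800 m.

1.80 m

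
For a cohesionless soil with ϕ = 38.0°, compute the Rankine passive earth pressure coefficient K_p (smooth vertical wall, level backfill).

4.20

K_p = (1 + sin φ)/(1 − sin φ) = tan²(45° + 38.0°/2) = 4.204.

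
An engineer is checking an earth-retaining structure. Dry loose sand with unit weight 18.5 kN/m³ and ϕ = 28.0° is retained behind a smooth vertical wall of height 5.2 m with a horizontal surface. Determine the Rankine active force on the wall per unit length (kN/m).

K_a = tan²(45° − φ/2) = 0.3610.
P_a = ½ K_a γ H² = 0.5 × 0.3610 × 18.5 × 5.2² = 90.30 kN/m.

90.3 kN/m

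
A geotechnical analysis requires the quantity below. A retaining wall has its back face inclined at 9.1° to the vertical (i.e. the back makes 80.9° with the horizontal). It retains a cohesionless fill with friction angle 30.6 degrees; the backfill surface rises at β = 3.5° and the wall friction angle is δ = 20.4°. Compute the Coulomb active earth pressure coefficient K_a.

0.380

K_a = sin²(α+φ) / [sin²α · sin(α−δ) · (1 + √{sin(φ+δ)sin(φ−β) / (sin(α−δ)sin(α+β))})²].
With α = 80.9°, φ = 30.6°, δ = 20.4°, β = 3.5°: K_a = 0.3796.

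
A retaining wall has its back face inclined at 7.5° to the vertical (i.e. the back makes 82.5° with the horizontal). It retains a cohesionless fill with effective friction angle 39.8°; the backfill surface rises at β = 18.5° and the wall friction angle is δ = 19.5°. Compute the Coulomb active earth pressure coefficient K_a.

0.320

K_a = sin²(α+φ) / [sin²α · sin(α−δ) · (1 + √{sin(φ+δ)sin(φ−β) / (sin(α−δ)sin(α+β))})²].
With α = 82.5°, φ = 39.8°, δ = 19.5°, β = 18.5°: K_a = 0.3196.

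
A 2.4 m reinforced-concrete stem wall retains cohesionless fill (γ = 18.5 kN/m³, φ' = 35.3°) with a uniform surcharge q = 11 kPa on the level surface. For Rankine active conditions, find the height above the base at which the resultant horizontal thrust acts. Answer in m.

K_a = 0.2675.
Triangular part P₁ = ½K_aγH² = 14.25 at H/3 = 0.8000 m; rectangular part P₂ = K_a q H = 7.063 at H/2 = 1.200 m.
ȳ = (P₁·0.8000 + P₂·1.200)/(P₁+P₂) = 0.9325 m.

0.933 m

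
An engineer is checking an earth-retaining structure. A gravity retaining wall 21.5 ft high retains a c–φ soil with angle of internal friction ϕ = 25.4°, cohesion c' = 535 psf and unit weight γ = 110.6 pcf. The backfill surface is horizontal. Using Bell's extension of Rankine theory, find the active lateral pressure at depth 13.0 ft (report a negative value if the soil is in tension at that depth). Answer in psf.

-102 psf

K_a = (1 − sin φ)/(1 + sin φ) = 0.3996.
σ_a = K_a γ z − 2c√K_a = 0.3996×110.6×13.0 − 2×535×0.6322 = -101.8 psf.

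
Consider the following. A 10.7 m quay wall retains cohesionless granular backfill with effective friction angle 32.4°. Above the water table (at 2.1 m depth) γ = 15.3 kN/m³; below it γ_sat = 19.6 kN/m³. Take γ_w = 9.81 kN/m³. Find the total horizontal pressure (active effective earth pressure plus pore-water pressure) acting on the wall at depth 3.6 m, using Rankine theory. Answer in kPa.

28.9 kPa

K_a = (1 − sin φ)/(1 + sin φ) = 0.3022.
γ' = 19.6 − 9.81 = 9.790 kN/m³.
Effective vertical stress at 3.6 m: σ'_v = 15.3×2.1 + 9.790×1.50 = 46.82 kPa.
σ'_h = K_a σ'_v = 0.3022 × 46.82 = 14.15 kPa; u = γ_w × 1.50 = 14.71 kPa.
Total σ_h = 14.15 + 14.71 = 28.86 kPa.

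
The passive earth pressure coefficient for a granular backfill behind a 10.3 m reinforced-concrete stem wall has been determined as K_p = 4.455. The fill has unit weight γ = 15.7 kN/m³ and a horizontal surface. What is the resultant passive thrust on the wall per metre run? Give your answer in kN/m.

3710 kN/m

P = ½ K_p γ H² = 0.5 × 4.455 × 15.7 × 10.3² = 3710 kN/m.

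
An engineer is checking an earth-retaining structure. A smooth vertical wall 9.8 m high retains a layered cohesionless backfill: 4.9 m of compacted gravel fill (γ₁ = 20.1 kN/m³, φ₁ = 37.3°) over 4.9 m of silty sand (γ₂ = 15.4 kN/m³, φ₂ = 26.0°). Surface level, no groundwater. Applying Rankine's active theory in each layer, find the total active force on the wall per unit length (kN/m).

K_a1 = tan²(45°−37.3°/2) = 0.2453; K_a2 = tan²(45°−26.0°/2) = 0.3905.
Layer 1: σ at base = K_a1 γ₁ h₁ = 24.16 kPa; P₁ = ½×24.16×4.9 = 59.20.
Layer 2: σ_v at top = γ₁h₁ = 98.49; σ_h top = K_a2×98.49 = 38.46; σ_h base = K_a2×(98.49+15.4×4.9) = 67.92.
P₂ = ½(38.46+67.92)×4.9 = 260.6. Total P_a = 59.20+260.6 = 319.8 kN/m.

320 kN/m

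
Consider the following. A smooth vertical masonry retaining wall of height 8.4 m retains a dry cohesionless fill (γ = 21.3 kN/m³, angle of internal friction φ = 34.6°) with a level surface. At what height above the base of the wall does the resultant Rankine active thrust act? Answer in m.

2.80 m

K_a = 0.2756.
The pressure distribution is triangular, so the resultant acts at H/3 above the base = 8.4/3 = 2.800 m.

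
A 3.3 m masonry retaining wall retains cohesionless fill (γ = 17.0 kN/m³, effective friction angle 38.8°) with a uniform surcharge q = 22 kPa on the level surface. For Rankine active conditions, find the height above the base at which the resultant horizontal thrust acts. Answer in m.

K_a = 0.2296.
Triangular part P₁ = ½K_aγH² = 21.25 at H/3 = 1.100 m; rectangular part P₂ = K_a q H = 16.67 at H/2 = 1.650 m.
ȳ = (P₁·1.100 + P₂·1.650)/(P₁+P₂) = 1.342 m.

1.34 m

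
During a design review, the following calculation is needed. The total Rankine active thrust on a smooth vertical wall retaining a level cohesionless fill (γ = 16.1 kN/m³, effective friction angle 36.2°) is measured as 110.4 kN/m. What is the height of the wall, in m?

K_a = 0.2574. P_a = ½ K_a γ H² ⇒ H = √(2P_a/(K_a γ)).
H = √(2×110.4/(0.2574×16.1)) = 7.300 m.

7.30 m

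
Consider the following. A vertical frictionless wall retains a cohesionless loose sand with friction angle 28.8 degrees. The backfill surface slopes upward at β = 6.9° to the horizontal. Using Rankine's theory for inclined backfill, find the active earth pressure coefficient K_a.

K_a = cos β · (cos β − √(cos²β − cos²φ)) / (cos β + √(cos²β − cos²φ)).
cos β = 0.9928, cos φ = 0.8763, √(cos²β − cos²φ) = 0.4665.
K_a = 0.9928 × (0.9928 − 0.4665)/(0.9928 + 0.4665) = 0.3580.

0.358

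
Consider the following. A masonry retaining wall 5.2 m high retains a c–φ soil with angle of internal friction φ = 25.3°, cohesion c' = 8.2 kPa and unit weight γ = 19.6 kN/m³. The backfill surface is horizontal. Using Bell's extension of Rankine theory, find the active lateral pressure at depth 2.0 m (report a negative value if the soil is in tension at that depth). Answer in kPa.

K_a = (1 − sin φ)/(1 + sin φ) = 0.4012.
σ_a = K_a γ z − 2c√K_a = 0.4012×19.6×2.0 − 2×8.2×0.6334 = 5.339 kPa.

5.34 kPa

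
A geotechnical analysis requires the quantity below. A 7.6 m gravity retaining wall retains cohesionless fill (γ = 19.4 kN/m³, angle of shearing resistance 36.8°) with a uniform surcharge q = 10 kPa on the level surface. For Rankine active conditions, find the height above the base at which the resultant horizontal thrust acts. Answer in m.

2.68 m

K_a = 0.2508.
Triangular part P₁ = ½K_aγH² = 140.5 at H/3 = 2.533 m; rectangular part P₂ = K_a q H = 19.06 at H/2 = 3.800 m.
ȳ = (P₁·2.533 + P₂·3.800)/(P₁+P₂) = 2.685 m.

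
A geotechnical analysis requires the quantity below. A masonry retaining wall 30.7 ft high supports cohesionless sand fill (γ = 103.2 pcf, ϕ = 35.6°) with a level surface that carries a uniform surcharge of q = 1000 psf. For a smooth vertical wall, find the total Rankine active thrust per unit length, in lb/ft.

K_a = tan²(45° − φ/2) = 0.2641.
Soil triangle: ½ K_a γ H² = 0.5×0.2641×103.2×30.7² = 12850 lb/ft.
Surcharge rectangle: K_a q H = 0.2641×1000×30.7 = 8109 lb/ft.
Total = 12850 + 8109 = 20950 lb/ft.

21000 lb/ft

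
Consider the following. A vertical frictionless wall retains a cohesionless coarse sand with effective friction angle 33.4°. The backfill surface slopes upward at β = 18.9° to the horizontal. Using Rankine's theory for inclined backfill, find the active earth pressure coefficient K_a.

0.341

K_a = cos β · (cos β − √(cos²β − cos²φ)) / (cos β + √(cos²β − cos²φ)).
cos β = 0.9461, cos φ = 0.8348, √(cos²β − cos²φ) = 0.4451.
K_a = 0.9461 × (0.9461 − 0.4451)/(0.9461 + 0.4451) = 0.3407.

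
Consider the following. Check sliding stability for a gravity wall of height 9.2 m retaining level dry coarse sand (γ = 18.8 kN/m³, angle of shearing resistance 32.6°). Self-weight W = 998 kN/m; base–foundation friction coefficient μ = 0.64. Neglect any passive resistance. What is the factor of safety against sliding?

K_a = tan²(45° − 32.6°/2) = 0.2997.
P_a = ½K_aγH² = 0.5×0.2997×18.8×9.2² = 238.5 kN/m, acting at H/3 = 3.067 m above the base.
FS_sliding = μW / P_a = 0.64×998 / 238.5 = 2.678.

2.68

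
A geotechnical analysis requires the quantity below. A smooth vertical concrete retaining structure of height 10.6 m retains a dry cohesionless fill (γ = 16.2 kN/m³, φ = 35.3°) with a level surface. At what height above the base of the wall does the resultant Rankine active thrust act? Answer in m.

3.53 m

K_a = 0.2675.
The pressure distribution is triangular, so the resultant acts at H/3 above the base = 10.6/3 = 3.533 m.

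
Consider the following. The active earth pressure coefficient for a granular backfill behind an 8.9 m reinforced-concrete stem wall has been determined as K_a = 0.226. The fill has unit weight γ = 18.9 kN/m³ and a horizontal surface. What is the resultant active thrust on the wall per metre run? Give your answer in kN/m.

169 kN/m

P = ½ K_a γ H² = 0.5 × 0.226 × 18.9 × 8.9² = 169.2 kN/m.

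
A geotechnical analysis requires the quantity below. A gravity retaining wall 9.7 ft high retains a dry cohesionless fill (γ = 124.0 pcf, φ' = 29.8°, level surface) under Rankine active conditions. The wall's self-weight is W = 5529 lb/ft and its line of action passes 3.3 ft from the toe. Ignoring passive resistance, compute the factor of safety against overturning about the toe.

2.88

K_a = tan²(45° − 29.8°/2) = 0.3360.
P_a = ½K_aγH² = 0.5×0.3360×124.0×9.7² = 1960 lb/ft, acting at H/3 = 3.233 ft above the base.
Overturning moment M_o = P_a × H/3 = 1960 × 3.233 = 6338.
Resisting moment M_r = W × 3.3 = 5529 × 3.3 = 18250.
FS_overturning = M_r/M_o = 18250/6338 = 2.879.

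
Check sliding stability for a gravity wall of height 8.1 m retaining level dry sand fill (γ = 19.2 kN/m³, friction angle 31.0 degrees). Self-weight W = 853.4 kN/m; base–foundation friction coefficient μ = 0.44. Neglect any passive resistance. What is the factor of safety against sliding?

K_a = tan²(45° − 31.0°/2) = 0.3201.
P_a = ½K_aγH² = 0.5×0.3201×19.2×8.1² = 201.6 kN/m, acting at H/3 = 2.700 m above the base.
FS_sliding = μW / P_a = 0.44×853.4 / 201.6 = 1.862.

1.86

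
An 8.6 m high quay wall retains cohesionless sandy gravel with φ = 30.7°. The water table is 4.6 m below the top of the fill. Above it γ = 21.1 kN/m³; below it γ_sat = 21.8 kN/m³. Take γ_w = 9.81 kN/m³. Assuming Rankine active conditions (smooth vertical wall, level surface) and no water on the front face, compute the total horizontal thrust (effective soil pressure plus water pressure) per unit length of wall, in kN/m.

308 kN/m

K_a = tan²(45° − φ/2) = 0.3240.
γ' = 21.8 − 9.81 = 11.99 kN/m³. Depth below WT = 4.0 m.
σ'_h at WT = K_a γ d_w = 31.45 kPa; at base = 31.45 + K_a γ' × 4.0 = 46.99 kPa.
P₁ (0–4.6 m) = ½×31.45×4.6 = 72.34. P₂ (4.6–8.6 m) = ½(31.45+46.99)×4.0 = 156.9.
P_w = ½ γ_w h₂² = 0.5×9.81×4.0² = 78.48. Total = 72.34+156.9+78.48 = 307.7 kN/m.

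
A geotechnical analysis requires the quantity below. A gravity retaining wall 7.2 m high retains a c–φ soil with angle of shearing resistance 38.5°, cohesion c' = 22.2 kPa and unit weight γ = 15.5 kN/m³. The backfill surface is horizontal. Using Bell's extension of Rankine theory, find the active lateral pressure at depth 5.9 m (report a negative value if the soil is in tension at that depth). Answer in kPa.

-0.140 kPa

K_a = (1 − sin φ)/(1 + sin φ) = 0.2327.
σ_a = K_a γ z − 2c√K_a = 0.2327×15.5×5.9 − 2×22.2×0.4823 = -0.1398 kPa.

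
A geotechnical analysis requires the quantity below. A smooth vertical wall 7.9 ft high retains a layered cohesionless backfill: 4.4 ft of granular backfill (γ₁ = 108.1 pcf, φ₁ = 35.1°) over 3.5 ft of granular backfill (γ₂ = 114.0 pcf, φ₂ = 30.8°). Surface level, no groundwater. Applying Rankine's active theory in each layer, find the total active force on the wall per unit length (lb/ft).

K_a1 = tan²(45°−35.1°/2) = 0.2698; K_a2 = tan²(45°−30.8°/2) = 0.3227.
Layer 1: σ at base = K_a1 γ₁ h₁ = 128.3 psf; P₁ = ½×128.3×4.4 = 282.4.
Layer 2: σ_v at top = γ₁h₁ = 475.6; σ_h top = K_a2×475.6 = 153.5; σ_h base = K_a2×(475.6+114.0×3.5) = 282.3.
P₂ = ½(153.5+282.3)×3.5 = 762.6. Total P_a = 282.4+762.6 = 1045 lb/ft.

1040 lb/ft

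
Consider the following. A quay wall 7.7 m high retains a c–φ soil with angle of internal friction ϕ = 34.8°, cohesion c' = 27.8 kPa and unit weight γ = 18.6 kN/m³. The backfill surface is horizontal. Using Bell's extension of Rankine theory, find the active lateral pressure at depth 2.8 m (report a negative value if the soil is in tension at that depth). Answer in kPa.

K_a = (1 − sin φ)/(1 + sin φ) = 0.2733.
σ_a = K_a γ z − 2c√K_a = 0.2733×18.6×2.8 − 2×27.8×0.5228 = -14.83 kPa.

-14.8 kPa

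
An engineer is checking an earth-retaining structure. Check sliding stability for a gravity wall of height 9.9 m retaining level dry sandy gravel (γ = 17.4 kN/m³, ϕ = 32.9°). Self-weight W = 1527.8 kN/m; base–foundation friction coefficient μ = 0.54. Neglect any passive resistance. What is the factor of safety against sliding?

K_a = tan²(45° − 32.9°/2) = 0.2960.
P_a = ½K_aγH² = 0.5×0.2960×17.4×9.9² = 252.4 kN/m, acting at H/3 = 3.300 m above the base.
FS_sliding = μW / P_a = 0.54×1527.8 / 252.4 = 3.268.

3.27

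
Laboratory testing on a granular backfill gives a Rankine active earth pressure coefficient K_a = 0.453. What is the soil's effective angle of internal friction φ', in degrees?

K_a = tan²(45° − φ/2) ⇒ 45° − φ/2 = arctan(√0.453) = 33.94°.
φ = 2(45° − 33.94°) = 22.11°.

22.1°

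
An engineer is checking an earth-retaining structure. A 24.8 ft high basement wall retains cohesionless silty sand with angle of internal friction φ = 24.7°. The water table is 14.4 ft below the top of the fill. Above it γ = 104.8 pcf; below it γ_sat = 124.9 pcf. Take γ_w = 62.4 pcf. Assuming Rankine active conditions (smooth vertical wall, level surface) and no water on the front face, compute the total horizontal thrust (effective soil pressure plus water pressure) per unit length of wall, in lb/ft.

15700 lb/ft

K_a = tan²(45° − φ/2) = 0.4106.
γ' = 124.9 − 62.4 = 62.50 pcf. Depth below WT = 10.4 ft.
σ'_h at WT = K_a γ d_w = 619.6 psf; at base = 619.6 + K_a γ' × 10.4 = 886.5 psf.
P₁ (0–14.4 ft) = ½×619.6×14.4 = 4461. P₂ (14.4–24.8 ft) = ½(619.6+886.5)×10.4 = 7832.
P_w = ½ γ_w h₂² = 0.5×62.4×10.4² = 3375. Total = 4461+7832+3375 = 15670 lb/ft.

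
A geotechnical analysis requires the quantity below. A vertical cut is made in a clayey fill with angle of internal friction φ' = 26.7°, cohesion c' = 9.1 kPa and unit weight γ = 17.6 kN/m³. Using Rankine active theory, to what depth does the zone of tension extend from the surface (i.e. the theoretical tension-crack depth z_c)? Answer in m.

1.68 m

K_a = tan²(45° − 26.7°/2) = 0.3800; √K_a = 0.6164.
The active pressure is zero where K_a γ z = 2c√K_a, so z_c = 2c/(γ√K_a) = 2×9.1/(17.6×0.6164) = 1.678 m.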